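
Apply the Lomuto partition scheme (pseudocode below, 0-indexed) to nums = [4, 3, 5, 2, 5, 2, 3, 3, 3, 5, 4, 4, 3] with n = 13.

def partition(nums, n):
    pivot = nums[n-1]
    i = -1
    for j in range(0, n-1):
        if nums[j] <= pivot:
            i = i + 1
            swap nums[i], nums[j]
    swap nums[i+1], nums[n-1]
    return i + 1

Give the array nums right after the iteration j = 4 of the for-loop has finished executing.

pivot = nums[12] = 3; i = -1
j=0: nums[0]=4 > 3 → no swap
j=1: nums[1]=3 ≤ 3 → i=0, swap nums[0],nums[1] → [3, 4, 5, 2, 5, 2, 3, 3, 3, 5, 4, 4, 3]
j=2: nums[2]=5 > 3 → no swap
j=3: nums[3]=2 ≤ 3 → i=1, swap nums[1],nums[3] → [3, 2, 5, 4, 5, 2, 3, 3, 3, 5, 4, 4, 3]
j=4: nums[4]=5 > 3 → no swap
(after j=4) nums = [3, 2, 5, 4, 5, 2, 3, 3, 3, 5, 4, 4, 3]

[3, 2, 5, 4, 5, 2, 3, 3, 3, 5, 4, 4, 3]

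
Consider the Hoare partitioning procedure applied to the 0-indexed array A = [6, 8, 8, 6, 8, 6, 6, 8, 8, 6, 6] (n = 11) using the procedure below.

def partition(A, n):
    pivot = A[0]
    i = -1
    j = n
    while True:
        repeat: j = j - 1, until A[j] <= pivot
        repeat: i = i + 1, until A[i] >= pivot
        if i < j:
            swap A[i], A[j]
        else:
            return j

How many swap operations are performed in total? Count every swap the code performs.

pivot = A[0] = 6; i = -1, j = 11
j→10 (A[10]=6≤6), i→0 (A[0]=6≥6); i<j, swap → [6, 8, 8, 6, 8, 6, 6, 8, 8, 6, 6]
j→9 (A[9]=6≤6), i→1 (A[1]=8≥6); i<j, swap → [6, 6, 8, 6, 8, 6, 6, 8, 8, 8, 6]
j→6 (A[6]=6≤6), i→2 (A[2]=8≥6); i<j, swap → [6, 6, 6, 6, 8, 6, 8, 8, 8, 8, 6]
j→5 (A[5]=6≤6), i→3 (A[3]=6≥6); i<j, swap → [6, 6, 6, 6, 8, 6, 8, 8, 8, 8, 6]
j→3, i→4; i≥j, return j=3. A = [6, 6, 6, 6, 8, 6, 8, 8, 8, 8, 6]

4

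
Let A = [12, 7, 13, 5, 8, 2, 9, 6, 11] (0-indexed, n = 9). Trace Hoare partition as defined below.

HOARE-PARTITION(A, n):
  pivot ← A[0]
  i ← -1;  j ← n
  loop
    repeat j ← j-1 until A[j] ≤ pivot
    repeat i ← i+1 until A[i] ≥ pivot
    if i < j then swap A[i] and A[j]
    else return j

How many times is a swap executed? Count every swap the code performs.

pivot=12
j stops at 8 (11), i stops at 0 (12); swap ⇒ [11, 7, 13, 5, 8, 2, 9, 6, 12]
j stops at 7 (6), i stops at 2 (13); swap ⇒ [11, 7, 6, 5, 8, 2, 9, 13, 12]
j stops at 6, i stops at 7; i≥j ⇒ return 6. A=[11, 7, 6, 5, 8, 2, 9, 13, 12]

2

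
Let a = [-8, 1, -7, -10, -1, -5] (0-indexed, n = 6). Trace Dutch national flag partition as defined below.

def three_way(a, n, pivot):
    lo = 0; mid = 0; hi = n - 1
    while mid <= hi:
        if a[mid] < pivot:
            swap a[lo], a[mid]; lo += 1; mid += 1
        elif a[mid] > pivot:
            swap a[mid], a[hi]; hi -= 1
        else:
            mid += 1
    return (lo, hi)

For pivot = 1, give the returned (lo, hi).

(5, 5)

pivot = 1; lo=0, mid=0, hi=5
a[mid]=-8<1: swap a[0],a[0]; lo=1,mid=1 → [-8, 1, -7, -10, -1, -5]
a[mid]=1=1: mid=2
a[mid]=-7<1: swap a[1],a[2]; lo=2,mid=3 → [-8, -7, 1, -10, -1, -5]
a[mid]=-10<1: swap a[2],a[3]; lo=3,mid=4 → [-8, -7, -10, 1, -1, -5]
a[mid]=-1<1: swap a[3],a[4]; lo=4,mid=5 → [-8, -7, -10, -1, 1, -5]
a[mid]=-5<1: swap a[4],a[5]; lo=5,mid=6 → [-8, -7, -10, -1, -5, 1]
end: lo=5, hi=5; a = [-8, -7, -10, -1, -5, 1]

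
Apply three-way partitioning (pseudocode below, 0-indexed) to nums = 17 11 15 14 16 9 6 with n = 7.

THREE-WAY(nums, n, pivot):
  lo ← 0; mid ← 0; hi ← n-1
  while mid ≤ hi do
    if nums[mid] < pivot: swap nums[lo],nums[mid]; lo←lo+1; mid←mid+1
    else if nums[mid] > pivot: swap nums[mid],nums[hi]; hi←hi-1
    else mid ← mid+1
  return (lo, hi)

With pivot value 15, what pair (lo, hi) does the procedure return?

(4, 4)

pivot = 15; lo=0, mid=0, hi=6
nums[mid]=17>15: swap nums[0],nums[6]; hi=5 → 6 11 15 14 16 9 17
nums[mid]=6<15: swap nums[0],nums[0]; lo=1,mid=1 → 6 11 15 14 16 9 17
nums[mid]=11<15: swap nums[1],nums[1]; lo=2,mid=2 → 6 11 15 14 16 9 17
nums[mid]=15=15: mid=3
nums[mid]=14<15: swap nums[2],nums[3]; lo=3,mid=4 → 6 11 14 15 16 9 17
nums[mid]=16>15: swap nums[4],nums[5]; hi=4 → 6 11 14 15 9 16 17
nums[mid]=9<15: swap nums[3],nums[4]; lo=4,mid=5 → 6 11 14 9 15 16 17
end: lo=4, hi=4; nums = 6 11 14 9 15 16 17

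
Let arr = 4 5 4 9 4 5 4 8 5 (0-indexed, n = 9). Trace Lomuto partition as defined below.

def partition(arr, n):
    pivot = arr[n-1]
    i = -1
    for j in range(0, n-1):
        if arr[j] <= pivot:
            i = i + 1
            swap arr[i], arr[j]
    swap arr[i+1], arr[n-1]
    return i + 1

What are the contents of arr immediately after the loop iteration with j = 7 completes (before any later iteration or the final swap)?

pivot = arr[8] = 5; i = -1
j=0: arr[0]=4 ≤ 5 → i=0, swap arr[0],arr[0] (no change) → 4 5 4 9 4 5 4 8 5
j=1: arr[1]=5 ≤ 5 → i=1, swap arr[1],arr[1] (no change) → 4 5 4 9 4 5 4 8 5
j=2: arr[2]=4 ≤ 5 → i=2, swap arr[2],arr[2] (no change) → 4 5 4 9 4 5 4 8 5
j=3: arr[3]=9 > 5 → no swap
j=4: arr[4]=4 ≤ 5 → i=3, swap arr[3],arr[4] → 4 5 4 4 9 5 4 8 5
j=5: arr[5]=5 ≤ 5 → i=4, swap arr[4],arr[5] → 4 5 4 4 5 9 4 8 5
j=6: arr[6]=4 ≤ 5 → i=5, swap arr[5],arr[6] → 4 5 4 4 5 4 9 8 5
j=7: arr[7]=8 > 5 → no swap
(after j=7) arr = 4 5 4 4 5 4 9 8 5

4 5 4 4 5 4 9 8 5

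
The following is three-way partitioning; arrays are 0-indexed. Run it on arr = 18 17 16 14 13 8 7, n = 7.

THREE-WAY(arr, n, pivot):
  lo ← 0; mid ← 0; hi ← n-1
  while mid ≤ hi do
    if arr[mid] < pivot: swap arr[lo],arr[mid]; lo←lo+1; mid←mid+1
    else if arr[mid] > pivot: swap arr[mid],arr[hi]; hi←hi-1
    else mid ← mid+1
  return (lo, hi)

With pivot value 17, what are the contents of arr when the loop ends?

lo=0 mid=0 hi=6
18>17: swap(0,6), hi=5 ⇒ 7 17 16 14 13 8 18
7<17: swap(0,0), lo=1 mid=1 ⇒ 7 17 16 14 13 8 18
17=17: mid=2
16<17: swap(1,2), lo=2 mid=3 ⇒ 7 16 17 14 13 8 18
14<17: swap(2,3), lo=3 mid=4 ⇒ 7 16 14 17 13 8 18
13<17: swap(3,4), lo=4 mid=5 ⇒ 7 16 14 13 17 8 18
8<17: swap(4,5), lo=5 mid=6 ⇒ 7 16 14 13 8 17 18
done. lo=5 hi=5; arr=7 16 14 13 8 17 18

7 16 14 13 8 17 18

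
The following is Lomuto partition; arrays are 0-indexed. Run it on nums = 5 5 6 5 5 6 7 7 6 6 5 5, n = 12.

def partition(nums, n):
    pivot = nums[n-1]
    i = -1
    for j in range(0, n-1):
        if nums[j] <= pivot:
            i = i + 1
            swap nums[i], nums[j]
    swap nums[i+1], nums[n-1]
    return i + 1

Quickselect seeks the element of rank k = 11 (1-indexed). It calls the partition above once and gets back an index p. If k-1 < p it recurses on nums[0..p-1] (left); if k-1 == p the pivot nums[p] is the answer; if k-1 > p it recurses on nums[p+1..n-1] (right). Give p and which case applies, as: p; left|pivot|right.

pivot=5, i=-1
j=0: 5≤5, i=0, swap(0,0) ⇒ 5 5 6 5 5 6 7 7 6 6 5 5
j=1: 5≤5, i=1, swap(1,1) ⇒ 5 5 6 5 5 6 7 7 6 6 5 5
j=2: 6>5, skip
j=3: 5≤5, i=2, swap(2,3) ⇒ 5 5 5 6 5 6 7 7 6 6 5 5
j=4: 5≤5, i=3, swap(3,4) ⇒ 5 5 5 5 6 6 7 7 6 6 5 5
j=5: 6>5, skip
j=6: 7>5, skip
j=7: 7>5, skip
j=8: 6>5, skip
j=9: 6>5, skip
j=10: 5≤5, i=4, swap(4,10) ⇒ 5 5 5 5 5 6 7 7 6 6 6 5
swap(5,11) ⇒ 5 5 5 5 5 5 7 7 6 6 6 6; return 5
p = 5; k-1 = 10 > 5 ⇒ right

5; right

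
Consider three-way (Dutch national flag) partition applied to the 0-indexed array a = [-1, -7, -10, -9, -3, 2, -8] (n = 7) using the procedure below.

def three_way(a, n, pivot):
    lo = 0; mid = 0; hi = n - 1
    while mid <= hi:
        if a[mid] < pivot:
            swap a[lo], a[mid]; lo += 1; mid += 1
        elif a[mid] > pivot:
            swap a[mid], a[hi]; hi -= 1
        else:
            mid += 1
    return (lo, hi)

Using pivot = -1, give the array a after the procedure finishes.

[-7, -10, -9, -3, -8, -1, 2]

pivot = -1; lo=0, mid=0, hi=6
a[mid]=-1=-1: mid=1
a[mid]=-7<-1: swap a[0],a[1]; lo=1,mid=2 → [-7, -1, -10, -9, -3, 2, -8]
a[mid]=-10<-1: swap a[1],a[2]; lo=2,mid=3 → [-7, -10, -1, -9, -3, 2, -8]
a[mid]=-9<-1: swap a[2],a[3]; lo=3,mid=4 → [-7, -10, -9, -1, -3, 2, -8]
a[mid]=-3<-1: swap a[3],a[4]; lo=4,mid=5 → [-7, -10, -9, -3, -1, 2, -8]
a[mid]=2>-1: swap a[5],a[6]; hi=5 → [-7, -10, -9, -3, -1, -8, 2]
a[mid]=-8<-1: swap a[4],a[5]; lo=5,mid=6 → [-7, -10, -9, -3, -8, -1, 2]
end: lo=5, hi=5; a = [-7, -10, -9, -3, -8, -1, 2]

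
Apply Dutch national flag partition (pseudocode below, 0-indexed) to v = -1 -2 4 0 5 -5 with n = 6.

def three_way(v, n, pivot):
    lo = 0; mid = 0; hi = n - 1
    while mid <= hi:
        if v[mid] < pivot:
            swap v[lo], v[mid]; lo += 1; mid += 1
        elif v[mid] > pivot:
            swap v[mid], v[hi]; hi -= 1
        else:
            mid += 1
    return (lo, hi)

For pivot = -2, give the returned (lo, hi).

pivot = -2; lo=0, mid=0, hi=5
v[mid]=-1>-2: swap v[0],v[5]; hi=4 → -5 -2 4 0 5 -1
v[mid]=-5<-2: swap v[0],v[0]; lo=1,mid=1 → -5 -2 4 0 5 -1
v[mid]=-2=-2: mid=2
v[mid]=4>-2: swap v[2],v[4]; hi=3 → -5 -2 5 0 4 -1
v[mid]=5>-2: swap v[2],v[3]; hi=2 → -5 -2 0 5 4 -1
v[mid]=0>-2: swap v[2],v[2]; hi=1 → -5 -2 0 5 4 -1
end: lo=1, hi=1; v = -5 -2 0 5 4 -1

(1, 1)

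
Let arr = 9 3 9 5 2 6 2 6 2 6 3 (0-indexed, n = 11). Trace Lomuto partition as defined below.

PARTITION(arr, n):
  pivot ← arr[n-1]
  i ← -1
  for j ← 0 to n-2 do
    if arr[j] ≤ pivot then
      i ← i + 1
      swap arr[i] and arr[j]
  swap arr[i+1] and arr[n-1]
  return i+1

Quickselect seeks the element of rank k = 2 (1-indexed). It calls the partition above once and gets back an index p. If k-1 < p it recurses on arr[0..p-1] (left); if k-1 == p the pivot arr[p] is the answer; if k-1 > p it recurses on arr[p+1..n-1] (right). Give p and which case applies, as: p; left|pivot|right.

pivot=3, i=-1
j=0: 9>3, skip
j=1: 3≤3, i=0, swap(0,1) ⇒ 3 9 9 5 2 6 2 6 2 6 3
j=2: 9>3, skip
j=3: 5>3, skip
j=4: 2≤3, i=1, swap(1,4) ⇒ 3 2 9 5 9 6 2 6 2 6 3
j=5: 6>3, skip
j=6: 2≤3, i=2, swap(2,6) ⇒ 3 2 2 5 9 6 9 6 2 6 3
j=7: 6>3, skip
j=8: 2≤3, i=3, swap(3,8) ⇒ 3 2 2 2 9 6 9 6 5 6 3
j=9: 6>3, skip
swap(4,10) ⇒ 3 2 2 2 3 6 9 6 5 6 9; return 4
p = 4; k-1 = 1 < 4 ⇒ left

4; left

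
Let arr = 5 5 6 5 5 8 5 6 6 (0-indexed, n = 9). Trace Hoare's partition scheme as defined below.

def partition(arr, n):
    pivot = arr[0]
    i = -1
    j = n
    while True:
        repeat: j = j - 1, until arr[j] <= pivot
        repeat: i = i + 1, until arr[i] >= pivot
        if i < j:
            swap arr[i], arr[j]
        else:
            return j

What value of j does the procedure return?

2

pivot=5
j stops at 6 (5), i stops at 0 (5); swap ⇒ 5 5 6 5 5 8 5 6 6
j stops at 4 (5), i stops at 1 (5); swap ⇒ 5 5 6 5 5 8 5 6 6
j stops at 3 (5), i stops at 2 (6); swap ⇒ 5 5 5 6 5 8 5 6 6
j stops at 2, i stops at 3; i≥j ⇒ return 2. arr=5 5 5 6 5 8 5 6 6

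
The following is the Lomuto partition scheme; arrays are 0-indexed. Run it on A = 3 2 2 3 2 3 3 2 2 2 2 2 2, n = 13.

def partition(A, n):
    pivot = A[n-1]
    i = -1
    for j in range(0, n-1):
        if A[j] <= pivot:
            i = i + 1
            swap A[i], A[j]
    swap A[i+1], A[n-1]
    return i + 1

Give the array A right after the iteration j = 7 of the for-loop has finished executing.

pivot=2, i=-1
j=0: 3>2, skip
j=1: 2≤2, i=0, swap(0,1) ⇒ 2 3 2 3 2 3 3 2 2 2 2 2 2
j=2: 2≤2, i=1, swap(1,2) ⇒ 2 2 3 3 2 3 3 2 2 2 2 2 2
j=3: 3>2, skip
j=4: 2≤2, i=2, swap(2,4) ⇒ 2 2 2 3 3 3 3 2 2 2 2 2 2
j=5: 3>2, skip
j=6: 3>2, skip
j=7: 2≤2, i=3, swap(3,7) ⇒ 2 2 2 2 3 3 3 3 2 2 2 2 2
(after j=7) A = 2 2 2 2 3 3 3 3 2 2 2 2 2

2 2 2 2 3 3 3 3 2 2 2 2 2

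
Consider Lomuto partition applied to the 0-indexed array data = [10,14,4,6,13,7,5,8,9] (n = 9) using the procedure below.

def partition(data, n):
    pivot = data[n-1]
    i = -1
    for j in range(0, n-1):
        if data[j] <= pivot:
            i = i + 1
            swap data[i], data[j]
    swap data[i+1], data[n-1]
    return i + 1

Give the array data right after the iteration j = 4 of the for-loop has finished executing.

[4,6,10,14,13,7,5,8,9]

pivot = data[8] = 9; i = -1
j=0: data[0]=10 > 9 → no swap
j=1: data[1]=14 > 9 → no swap
j=2: data[2]=4 ≤ 9 → i=0, swap data[0],data[2] → [4,14,10,6,13,7,5,8,9]
j=3: data[3]=6 ≤ 9 → i=1, swap data[1],data[3] → [4,6,10,14,13,7,5,8,9]
j=4: data[4]=13 > 9 → no swap
(after j=4) data = [4,6,10,14,13,7,5,8,9]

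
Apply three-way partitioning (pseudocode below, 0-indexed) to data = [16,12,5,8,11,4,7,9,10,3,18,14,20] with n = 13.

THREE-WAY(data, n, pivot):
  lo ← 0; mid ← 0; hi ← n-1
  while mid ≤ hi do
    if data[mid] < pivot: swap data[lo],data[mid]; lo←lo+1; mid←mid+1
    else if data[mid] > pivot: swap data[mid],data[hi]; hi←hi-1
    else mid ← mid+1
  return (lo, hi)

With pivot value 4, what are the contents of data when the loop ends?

pivot = 4; lo=0, mid=0, hi=12
data[mid]=16>4: swap data[0],data[12]; hi=11 → [20,12,5,8,11,4,7,9,10,3,18,14,16]
data[mid]=20>4: swap data[0],data[11]; hi=10 → [14,12,5,8,11,4,7,9,10,3,18,20,16]
data[mid]=14>4: swap data[0],data[10]; hi=9 → [18,12,5,8,11,4,7,9,10,3,14,20,16]
data[mid]=18>4: swap data[0],data[9]; hi=8 → [3,12,5,8,11,4,7,9,10,18,14,20,16]
data[mid]=3<4: swap data[0],data[0]; lo=1,mid=1 → [3,12,5,8,11,4,7,9,10,18,14,20,16]
data[mid]=12>4: swap data[1],data[8]; hi=7 → [3,10,5,8,11,4,7,9,12,18,14,20,16]
data[mid]=10>4: swap data[1],data[7]; hi=6 → [3,9,5,8,11,4,7,10,12,18,14,20,16]
data[mid]=9>4: swap data[1],data[6]; hi=5 → [3,7,5,8,11,4,9,10,12,18,14,20,16]
data[mid]=7>4: swap data[1],data[5]; hi=4 → [3,4,5,8,11,7,9,10,12,18,14,20,16]
data[mid]=4=4: mid=2
data[mid]=5>4: swap data[2],data[4]; hi=3 → [3,4,11,8,5,7,9,10,12,18,14,20,16]
data[mid]=11>4: swap data[2],data[3]; hi=2 → [3,4,8,11,5,7,9,10,12,18,14,20,16]
data[mid]=8>4: swap data[2],data[2]; hi=1 → [3,4,8,11,5,7,9,10,12,18,14,20,16]
end: lo=1, hi=1; data = [3,4,8,11,5,7,9,10,12,18,14,20,16]

[3,4,8,11,5,7,9,10,12,18,14,20,16]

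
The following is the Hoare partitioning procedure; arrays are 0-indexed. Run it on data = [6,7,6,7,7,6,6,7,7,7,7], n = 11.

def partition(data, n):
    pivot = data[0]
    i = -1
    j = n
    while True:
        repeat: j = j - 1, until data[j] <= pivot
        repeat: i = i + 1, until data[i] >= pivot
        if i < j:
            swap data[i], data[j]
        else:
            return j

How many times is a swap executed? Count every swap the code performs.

2

pivot = data[0] = 6; i = -1, j = 11
j→6 (data[6]=6≤6), i→0 (data[0]=6≥6); i<j, swap → [6,7,6,7,7,6,6,7,7,7,7]
j→5 (data[5]=6≤6), i→1 (data[1]=7≥6); i<j, swap → [6,6,6,7,7,7,6,7,7,7,7]
j→2, i→2; i≥j, return j=2. data = [6,6,6,7,7,7,6,7,7,7,7]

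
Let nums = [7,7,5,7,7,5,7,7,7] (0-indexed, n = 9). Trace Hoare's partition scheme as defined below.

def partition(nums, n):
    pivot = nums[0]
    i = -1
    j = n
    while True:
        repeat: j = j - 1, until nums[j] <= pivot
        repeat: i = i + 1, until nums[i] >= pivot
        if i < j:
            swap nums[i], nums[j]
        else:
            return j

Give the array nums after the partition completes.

pivot = nums[0] = 7; i = -1, j = 9
j→8 (nums[8]=7≤7), i→0 (nums[0]=7≥7); i<j, swap → [7,7,5,7,7,5,7,7,7]
j→7 (nums[7]=7≤7), i→1 (nums[1]=7≥7); i<j, swap → [7,7,5,7,7,5,7,7,7]
j→6 (nums[6]=7≤7), i→3 (nums[3]=7≥7); i<j, swap → [7,7,5,7,7,5,7,7,7]
j→5 (nums[5]=5≤7), i→4 (nums[4]=7≥7); i<j, swap → [7,7,5,7,5,7,7,7,7]
j→4, i→5; i≥j, return j=4. nums = [7,7,5,7,5,7,7,7,7]

[7,7,5,7,5,7,7,7,7]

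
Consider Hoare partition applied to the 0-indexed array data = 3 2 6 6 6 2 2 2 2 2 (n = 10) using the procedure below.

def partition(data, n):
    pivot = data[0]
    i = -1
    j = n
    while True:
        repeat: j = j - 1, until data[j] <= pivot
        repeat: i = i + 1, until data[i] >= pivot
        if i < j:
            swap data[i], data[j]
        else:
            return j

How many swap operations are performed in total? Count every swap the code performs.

4

pivot=3
j stops at 9 (2), i stops at 0 (3); swap ⇒ 2 2 6 6 6 2 2 2 2 3
j stops at 8 (2), i stops at 2 (6); swap ⇒ 2 2 2 6 6 2 2 2 6 3
j stops at 7 (2), i stops at 3 (6); swap ⇒ 2 2 2 2 6 2 2 6 6 3
j stops at 6 (2), i stops at 4 (6); swap ⇒ 2 2 2 2 2 2 6 6 6 3
j stops at 5, i stops at 6; i≥j ⇒ return 5. data=2 2 2 2 2 2 6 6 6 3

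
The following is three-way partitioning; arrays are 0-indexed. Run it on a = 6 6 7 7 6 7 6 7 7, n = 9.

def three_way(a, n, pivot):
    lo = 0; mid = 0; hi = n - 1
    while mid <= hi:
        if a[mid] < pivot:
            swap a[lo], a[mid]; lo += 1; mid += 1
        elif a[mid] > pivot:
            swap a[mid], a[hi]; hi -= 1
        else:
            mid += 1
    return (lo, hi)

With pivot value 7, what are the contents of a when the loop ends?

lo=0 mid=0 hi=8
6<7: swap(0,0), lo=1 mid=1 ⇒ 6 6 7 7 6 7 6 7 7
6<7: swap(1,1), lo=2 mid=2 ⇒ 6 6 7 7 6 7 6 7 7
7=7: mid=3
7=7: mid=4
6<7: swap(2,4), lo=3 mid=5 ⇒ 6 6 6 7 7 7 6 7 7
7=7: mid=6
6<7: swap(3,6), lo=4 mid=7 ⇒ 6 6 6 6 7 7 7 7 7
7=7: mid=8
7=7: mid=9
done. lo=4 hi=8; a=6 6 6 6 7 7 7 7 7

6 6 6 6 7 7 7 7 7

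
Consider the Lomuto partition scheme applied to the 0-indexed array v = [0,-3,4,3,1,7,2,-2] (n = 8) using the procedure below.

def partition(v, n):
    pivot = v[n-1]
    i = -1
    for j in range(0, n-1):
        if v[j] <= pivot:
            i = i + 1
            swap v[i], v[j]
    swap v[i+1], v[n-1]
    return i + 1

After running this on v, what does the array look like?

[-3,-2,4,3,1,7,2,0]

pivot = v[7] = -2; i = -1
j=0: v[0]=0 > -2 → no swap
j=1: v[1]=-3 ≤ -2 → i=0, swap v[0],v[1] → [-3,0,4,3,1,7,2,-2]
j=2: v[2]=4 > -2 → no swap
j=3: v[3]=3 > -2 → no swap
j=4: v[4]=1 > -2 → no swap
j=5: v[5]=7 > -2 → no swap
j=6: v[6]=2 > -2 → no swap
final swap v[1],v[7] → [-3,-2,4,3,1,7,2,0]; return 1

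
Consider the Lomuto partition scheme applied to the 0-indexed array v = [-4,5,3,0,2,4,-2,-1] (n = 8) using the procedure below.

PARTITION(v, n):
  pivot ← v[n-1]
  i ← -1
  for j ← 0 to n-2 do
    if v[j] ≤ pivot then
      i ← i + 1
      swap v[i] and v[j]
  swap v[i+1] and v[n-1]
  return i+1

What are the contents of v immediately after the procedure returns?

pivot=-1, i=-1
j=0: -4≤-1, i=0, swap(0,0) ⇒ [-4,5,3,0,2,4,-2,-1]
j=1: 5>-1, skip
j=2: 3>-1, skip
j=3: 0>-1, skip
j=4: 2>-1, skip
j=5: 4>-1, skip
j=6: -2≤-1, i=1, swap(1,6) ⇒ [-4,-2,3,0,2,4,5,-1]
swap(2,7) ⇒ [-4,-2,-1,0,2,4,5,3]; return 2

[-4,-2,-1,0,2,4,5,3]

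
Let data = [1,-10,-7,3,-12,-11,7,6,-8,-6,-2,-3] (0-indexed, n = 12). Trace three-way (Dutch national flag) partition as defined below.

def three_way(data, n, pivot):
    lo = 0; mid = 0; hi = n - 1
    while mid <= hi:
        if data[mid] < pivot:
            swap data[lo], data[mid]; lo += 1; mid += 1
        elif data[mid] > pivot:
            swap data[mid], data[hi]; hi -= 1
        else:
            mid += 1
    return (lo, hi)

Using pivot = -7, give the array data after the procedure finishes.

[-8,-10,-11,-12,-7,7,6,3,-6,-2,-3,1]

pivot = -7; lo=0, mid=0, hi=11
data[mid]=1>-7: swap data[0],data[11]; hi=10 → [-3,-10,-7,3,-12,-11,7,6,-8,-6,-2,1]
data[mid]=-3>-7: swap data[0],data[10]; hi=9 → [-2,-10,-7,3,-12,-11,7,6,-8,-6,-3,1]
data[mid]=-2>-7: swap data[0],data[9]; hi=8 → [-6,-10,-7,3,-12,-11,7,6,-8,-2,-3,1]
data[mid]=-6>-7: swap data[0],data[8]; hi=7 → [-8,-10,-7,3,-12,-11,7,6,-6,-2,-3,1]
data[mid]=-8<-7: swap data[0],data[0]; lo=1,mid=1 → [-8,-10,-7,3,-12,-11,7,6,-6,-2,-3,1]
data[mid]=-10<-7: swap data[1],data[1]; lo=2,mid=2 → [-8,-10,-7,3,-12,-11,7,6,-6,-2,-3,1]
data[mid]=-7=-7: mid=3
data[mid]=3>-7: swap data[3],data[7]; hi=6 → [-8,-10,-7,6,-12,-11,7,3,-6,-2,-3,1]
data[mid]=6>-7: swap data[3],data[6]; hi=5 → [-8,-10,-7,7,-12,-11,6,3,-6,-2,-3,1]
data[mid]=7>-7: swap data[3],data[5]; hi=4 → [-8,-10,-7,-11,-12,7,6,3,-6,-2,-3,1]
data[mid]=-11<-7: swap data[2],data[3]; lo=3,mid=4 → [-8,-10,-11,-7,-12,7,6,3,-6,-2,-3,1]
data[mid]=-12<-7: swap data[3],data[4]; lo=4,mid=5 → [-8,-10,-11,-12,-7,7,6,3,-6,-2,-3,1]
end: lo=4, hi=4; data = [-8,-10,-11,-12,-7,7,6,3,-6,-2,-3,1]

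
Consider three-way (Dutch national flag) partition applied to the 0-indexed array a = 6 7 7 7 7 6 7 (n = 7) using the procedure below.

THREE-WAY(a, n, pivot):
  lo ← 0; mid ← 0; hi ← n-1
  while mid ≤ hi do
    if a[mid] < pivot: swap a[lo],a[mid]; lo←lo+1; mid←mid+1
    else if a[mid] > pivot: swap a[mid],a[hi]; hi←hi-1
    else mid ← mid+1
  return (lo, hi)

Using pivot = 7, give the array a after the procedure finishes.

6 6 7 7 7 7 7

pivot = 7; lo=0, mid=0, hi=6
a[mid]=6<7: swap a[0],a[0]; lo=1,mid=1 → 6 7 7 7 7 6 7
a[mid]=7=7: mid=2
a[mid]=7=7: mid=3
a[mid]=7=7: mid=4
a[mid]=7=7: mid=5
a[mid]=6<7: swap a[1],a[5]; lo=2,mid=6 → 6 6 7 7 7 7 7
a[mid]=7=7: mid=7
end: lo=2, hi=6; a = 6 6 7 7 7 7 7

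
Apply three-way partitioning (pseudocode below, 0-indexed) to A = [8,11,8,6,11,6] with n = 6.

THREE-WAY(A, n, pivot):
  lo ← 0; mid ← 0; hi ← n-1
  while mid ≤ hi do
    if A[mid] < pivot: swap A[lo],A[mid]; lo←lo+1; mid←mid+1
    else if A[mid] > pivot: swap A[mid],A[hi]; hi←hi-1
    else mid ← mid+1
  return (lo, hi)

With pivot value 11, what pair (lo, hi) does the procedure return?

(4, 5)

lo=0 mid=0 hi=5
8<11: swap(0,0), lo=1 mid=1 ⇒ [8,11,8,6,11,6]
11=11: mid=2
8<11: swap(1,2), lo=2 mid=3 ⇒ [8,8,11,6,11,6]
6<11: swap(2,3), lo=3 mid=4 ⇒ [8,8,6,11,11,6]
11=11: mid=5
6<11: swap(3,5), lo=4 mid=6 ⇒ [8,8,6,6,11,11]
done. lo=4 hi=5; A=[8,8,6,6,11,11]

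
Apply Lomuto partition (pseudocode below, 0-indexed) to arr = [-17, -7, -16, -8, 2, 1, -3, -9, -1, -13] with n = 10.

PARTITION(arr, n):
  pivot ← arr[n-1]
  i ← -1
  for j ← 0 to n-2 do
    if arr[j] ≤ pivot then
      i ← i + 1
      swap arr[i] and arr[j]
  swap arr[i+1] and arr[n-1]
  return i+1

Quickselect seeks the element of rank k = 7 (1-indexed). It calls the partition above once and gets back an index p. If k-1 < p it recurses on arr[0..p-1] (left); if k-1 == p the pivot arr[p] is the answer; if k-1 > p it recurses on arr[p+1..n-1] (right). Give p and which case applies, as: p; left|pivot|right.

pivot = arr[9] = -13; i = -1
j=0: arr[0]=-17 ≤ -13 → i=0, swap arr[0],arr[0] (no change) → [-17, -7, -16, -8, 2, 1, -3, -9, -1, -13]
j=1: arr[1]=-7 > -13 → no swap
j=2: arr[2]=-16 ≤ -13 → i=1, swap arr[1],arr[2] → [-17, -16, -7, -8, 2, 1, -3, -9, -1, -13]
j=3: arr[3]=-8 > -13 → no swap
j=4: arr[4]=2 > -13 → no swap
j=5: arr[5]=1 > -13 → no swap
j=6: arr[6]=-3 > -13 → no swap
j=7: arr[7]=-9 > -13 → no swap
j=8: arr[8]=-1 > -13 → no swap
final swap arr[2],arr[9] → [-17, -16, -13, -8, 2, 1, -3, -9, -1, -7]; return 2
p = 2; k-1 = 6 > 2 ⇒ right

2; right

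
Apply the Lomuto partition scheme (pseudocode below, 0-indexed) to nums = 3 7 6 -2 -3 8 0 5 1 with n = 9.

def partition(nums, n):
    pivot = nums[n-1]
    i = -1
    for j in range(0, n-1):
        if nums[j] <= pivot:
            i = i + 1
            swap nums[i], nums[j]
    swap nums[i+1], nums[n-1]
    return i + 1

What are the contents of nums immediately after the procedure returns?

-2 -3 0 1 7 8 6 5 3

pivot = nums[8] = 1; i = -1
j=0: nums[0]=3 > 1 → no swap
j=1: nums[1]=7 > 1 → no swap
j=2: nums[2]=6 > 1 → no swap
j=3: nums[3]=-2 ≤ 1 → i=0, swap nums[0],nums[3] → -2 7 6 3 -3 8 0 5 1
j=4: nums[4]=-3 ≤ 1 → i=1, swap nums[1],nums[4] → -2 -3 6 3 7 8 0 5 1
j=5: nums[5]=8 > 1 → no swap
j=6: nums[6]=0 ≤ 1 → i=2, swap nums[2],nums[6] → -2 -3 0 3 7 8 6 5 1
j=7: nums[7]=5 > 1 → no swap
final swap nums[3],nums[8] → -2 -3 0 1 7 8 6 5 3; return 3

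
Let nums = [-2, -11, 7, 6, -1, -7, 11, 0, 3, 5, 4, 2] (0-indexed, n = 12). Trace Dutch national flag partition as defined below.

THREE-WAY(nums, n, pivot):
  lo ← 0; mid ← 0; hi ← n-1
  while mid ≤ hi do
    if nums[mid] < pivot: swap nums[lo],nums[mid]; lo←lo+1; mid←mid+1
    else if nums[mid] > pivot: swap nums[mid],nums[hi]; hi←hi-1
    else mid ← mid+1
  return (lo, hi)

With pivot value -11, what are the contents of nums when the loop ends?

pivot = -11; lo=0, mid=0, hi=11
nums[mid]=-2>-11: swap nums[0],nums[11]; hi=10 → [2, -11, 7, 6, -1, -7, 11, 0, 3, 5, 4, -2]
nums[mid]=2>-11: swap nums[0],nums[10]; hi=9 → [4, -11, 7, 6, -1, -7, 11, 0, 3, 5, 2, -2]
nums[mid]=4>-11: swap nums[0],nums[9]; hi=8 → [5, -11, 7, 6, -1, -7, 11, 0, 3, 4, 2, -2]
nums[mid]=5>-11: swap nums[0],nums[8]; hi=7 → [3, -11, 7, 6, -1, -7, 11, 0, 5, 4, 2, -2]
nums[mid]=3>-11: swap nums[0],nums[7]; hi=6 → [0, -11, 7, 6, -1, -7, 11, 3, 5, 4, 2, -2]
nums[mid]=0>-11: swap nums[0],nums[6]; hi=5 → [11, -11, 7, 6, -1, -7, 0, 3, 5, 4, 2, -2]
nums[mid]=11>-11: swap nums[0],nums[5]; hi=4 → [-7, -11, 7, 6, -1, 11, 0, 3, 5, 4, 2, -2]
nums[mid]=-7>-11: swap nums[0],nums[4]; hi=3 → [-1, -11, 7, 6, -7, 11, 0, 3, 5, 4, 2, -2]
nums[mid]=-1>-11: swap nums[0],nums[3]; hi=2 → [6, -11, 7, -1, -7, 11, 0, 3, 5, 4, 2, -2]
nums[mid]=6>-11: swap nums[0],nums[2]; hi=1 → [7, -11, 6, -1, -7, 11, 0, 3, 5, 4, 2, -2]
nums[mid]=7>-11: swap nums[0],nums[1]; hi=0 → [-11, 7, 6, -1, -7, 11, 0, 3, 5, 4, 2, -2]
nums[mid]=-11=-11: mid=1
end: lo=0, hi=0; nums = [-11, 7, 6, -1, -7, 11, 0, 3, 5, 4, 2, -2]

[-11, 7, 6, -1, -7, 11, 0, 3, 5, 4, 2, -2]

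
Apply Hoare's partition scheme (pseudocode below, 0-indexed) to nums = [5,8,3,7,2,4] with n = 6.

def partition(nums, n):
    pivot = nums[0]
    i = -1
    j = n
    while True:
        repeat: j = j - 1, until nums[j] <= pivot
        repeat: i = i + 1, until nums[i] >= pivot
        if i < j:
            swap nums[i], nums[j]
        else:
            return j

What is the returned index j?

pivot = nums[0] = 5; i = -1, j = 6
j→5 (nums[5]=4≤5), i→0 (nums[0]=5≥5); i<j, swap → [4,8,3,7,2,5]
j→4 (nums[4]=2≤5), i→1 (nums[1]=8≥5); i<j, swap → [4,2,3,7,8,5]
j→2, i→3; i≥j, return j=2. nums = [4,2,3,7,8,5]

2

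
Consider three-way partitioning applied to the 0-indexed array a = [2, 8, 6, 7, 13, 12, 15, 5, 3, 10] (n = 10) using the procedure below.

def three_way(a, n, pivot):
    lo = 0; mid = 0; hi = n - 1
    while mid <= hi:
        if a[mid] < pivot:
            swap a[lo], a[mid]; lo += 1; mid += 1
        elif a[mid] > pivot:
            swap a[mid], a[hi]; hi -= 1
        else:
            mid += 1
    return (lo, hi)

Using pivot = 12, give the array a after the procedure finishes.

[2, 8, 6, 7, 10, 3, 5, 12, 15, 13]

pivot = 12; lo=0, mid=0, hi=9
a[mid]=2<12: swap a[0],a[0]; lo=1,mid=1 → [2, 8, 6, 7, 13, 12, 15, 5, 3, 10]
a[mid]=8<12: swap a[1],a[1]; lo=2,mid=2 → [2, 8, 6, 7, 13, 12, 15, 5, 3, 10]
a[mid]=6<12: swap a[2],a[2]; lo=3,mid=3 → [2, 8, 6, 7, 13, 12, 15, 5, 3, 10]
a[mid]=7<12: swap a[3],a[3]; lo=4,mid=4 → [2, 8, 6, 7, 13, 12, 15, 5, 3, 10]
a[mid]=13>12: swap a[4],a[9]; hi=8 → [2, 8, 6, 7, 10, 12, 15, 5, 3, 13]
a[mid]=10<12: swap a[4],a[4]; lo=5,mid=5 → [2, 8, 6, 7, 10, 12, 15, 5, 3, 13]
a[mid]=12=12: mid=6
a[mid]=15>12: swap a[6],a[8]; hi=7 → [2, 8, 6, 7, 10, 12, 3, 5, 15, 13]
a[mid]=3<12: swap a[5],a[6]; lo=6,mid=7 → [2, 8, 6, 7, 10, 3, 12, 5, 15, 13]
a[mid]=5<12: swap a[6],a[7]; lo=7,mid=8 → [2, 8, 6, 7, 10, 3, 5, 12, 15, 13]
end: lo=7, hi=7; a = [2, 8, 6, 7, 10, 3, 5, 12, 15, 13]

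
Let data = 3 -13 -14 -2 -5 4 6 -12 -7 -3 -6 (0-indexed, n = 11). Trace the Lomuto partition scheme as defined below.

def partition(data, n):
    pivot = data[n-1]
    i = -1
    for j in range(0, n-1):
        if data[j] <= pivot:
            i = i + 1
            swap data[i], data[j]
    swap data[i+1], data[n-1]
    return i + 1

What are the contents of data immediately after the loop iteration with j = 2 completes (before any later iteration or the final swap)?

-13 -14 3 -2 -5 4 6 -12 -7 -3 -6

pivot = data[10] = -6; i = -1
j=0: data[0]=3 > -6 → no swap
j=1: data[1]=-13 ≤ -6 → i=0, swap data[0],data[1] → -13 3 -14 -2 -5 4 6 -12 -7 -3 -6
j=2: data[2]=-14 ≤ -6 → i=1, swap data[1],data[2] → -13 -14 3 -2 -5 4 6 -12 -7 -3 -6
(after j=2) data = -13 -14 3 -2 -5 4 6 -12 -7 -3 -6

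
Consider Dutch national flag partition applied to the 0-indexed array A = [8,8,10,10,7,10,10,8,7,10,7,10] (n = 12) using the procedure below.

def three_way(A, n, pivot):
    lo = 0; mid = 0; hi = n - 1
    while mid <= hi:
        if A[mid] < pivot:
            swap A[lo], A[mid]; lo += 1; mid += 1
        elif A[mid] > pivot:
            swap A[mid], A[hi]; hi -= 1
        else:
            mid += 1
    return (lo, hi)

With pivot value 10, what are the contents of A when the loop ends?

[8,8,7,8,7,7,10,10,10,10,10,10]

lo=0 mid=0 hi=11
8<10: swap(0,0), lo=1 mid=1 ⇒ [8,8,10,10,7,10,10,8,7,10,7,10]
8<10: swap(1,1), lo=2 mid=2 ⇒ [8,8,10,10,7,10,10,8,7,10,7,10]
10=10: mid=3
10=10: mid=4
7<10: swap(2,4), lo=3 mid=5 ⇒ [8,8,7,10,10,10,10,8,7,10,7,10]
10=10: mid=6
10=10: mid=7
8<10: swap(3,7), lo=4 mid=8 ⇒ [8,8,7,8,10,10,10,10,7,10,7,10]
7<10: swap(4,8), lo=5 mid=9 ⇒ [8,8,7,8,7,10,10,10,10,10,7,10]
10=10: mid=10
7<10: swap(5,10), lo=6 mid=11 ⇒ [8,8,7,8,7,7,10,10,10,10,10,10]
10=10: mid=12
done. lo=6 hi=11; A=[8,8,7,8,7,7,10,10,10,10,10,10]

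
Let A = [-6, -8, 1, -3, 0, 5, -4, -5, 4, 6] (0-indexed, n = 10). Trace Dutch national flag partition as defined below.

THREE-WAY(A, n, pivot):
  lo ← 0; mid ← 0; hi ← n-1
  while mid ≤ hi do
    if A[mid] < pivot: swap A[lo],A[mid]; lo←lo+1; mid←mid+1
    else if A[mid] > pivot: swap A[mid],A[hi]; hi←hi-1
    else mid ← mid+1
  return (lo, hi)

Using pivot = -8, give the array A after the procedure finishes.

lo=0 mid=0 hi=9
-6>-8: swap(0,9), hi=8 ⇒ [6, -8, 1, -3, 0, 5, -4, -5, 4, -6]
6>-8: swap(0,8), hi=7 ⇒ [4, -8, 1, -3, 0, 5, -4, -5, 6, -6]
4>-8: swap(0,7), hi=6 ⇒ [-5, -8, 1, -3, 0, 5, -4, 4, 6, -6]
-5>-8: swap(0,6), hi=5 ⇒ [-4, -8, 1, -3, 0, 5, -5, 4, 6, -6]
-4>-8: swap(0,5), hi=4 ⇒ [5, -8, 1, -3, 0, -4, -5, 4, 6, -6]
5>-8: swap(0,4), hi=3 ⇒ [0, -8, 1, -3, 5, -4, -5, 4, 6, -6]
0>-8: swap(0,3), hi=2 ⇒ [-3, -8, 1, 0, 5, -4, -5, 4, 6, -6]
-3>-8: swap(0,2), hi=1 ⇒ [1, -8, -3, 0, 5, -4, -5, 4, 6, -6]
1>-8: swap(0,1), hi=0 ⇒ [-8, 1, -3, 0, 5, -4, -5, 4, 6, -6]
-8=-8: mid=1
done. lo=0 hi=0; A=[-8, 1, -3, 0, 5, -4, -5, 4, 6, -6]

[-8, 1, -3, 0, 5, -4, -5, 4, 6, -6]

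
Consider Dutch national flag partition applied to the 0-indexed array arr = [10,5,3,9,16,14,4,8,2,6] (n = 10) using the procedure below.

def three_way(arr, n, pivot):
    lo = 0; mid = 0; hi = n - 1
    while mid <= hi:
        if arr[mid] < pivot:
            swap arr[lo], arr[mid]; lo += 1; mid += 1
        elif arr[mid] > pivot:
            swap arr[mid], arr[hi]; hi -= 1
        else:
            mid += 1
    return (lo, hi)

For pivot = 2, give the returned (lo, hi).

pivot = 2; lo=0, mid=0, hi=9
arr[mid]=10>2: swap arr[0],arr[9]; hi=8 → [6,5,3,9,16,14,4,8,2,10]
arr[mid]=6>2: swap arr[0],arr[8]; hi=7 → [2,5,3,9,16,14,4,8,6,10]
arr[mid]=2=2: mid=1
arr[mid]=5>2: swap arr[1],arr[7]; hi=6 → [2,8,3,9,16,14,4,5,6,10]
arr[mid]=8>2: swap arr[1],arr[6]; hi=5 → [2,4,3,9,16,14,8,5,6,10]
arr[mid]=4>2: swap arr[1],arr[5]; hi=4 → [2,14,3,9,16,4,8,5,6,10]
arr[mid]=14>2: swap arr[1],arr[4]; hi=3 → [2,16,3,9,14,4,8,5,6,10]
arr[mid]=16>2: swap arr[1],arr[3]; hi=2 → [2,9,3,16,14,4,8,5,6,10]
arr[mid]=9>2: swap arr[1],arr[2]; hi=1 → [2,3,9,16,14,4,8,5,6,10]
arr[mid]=3>2: swap arr[1],arr[1]; hi=0 → [2,3,9,16,14,4,8,5,6,10]
end: lo=0, hi=0; arr = [2,3,9,16,14,4,8,5,6,10]

(0, 0)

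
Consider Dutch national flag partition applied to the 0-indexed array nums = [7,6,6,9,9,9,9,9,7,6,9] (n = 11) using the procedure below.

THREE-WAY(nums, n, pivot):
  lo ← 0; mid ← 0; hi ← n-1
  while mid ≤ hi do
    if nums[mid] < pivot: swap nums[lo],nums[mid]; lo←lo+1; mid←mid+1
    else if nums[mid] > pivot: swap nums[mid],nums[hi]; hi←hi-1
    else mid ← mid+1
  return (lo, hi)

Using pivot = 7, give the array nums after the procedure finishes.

pivot = 7; lo=0, mid=0, hi=10
nums[mid]=7=7: mid=1
nums[mid]=6<7: swap nums[0],nums[1]; lo=1,mid=2 → [6,7,6,9,9,9,9,9,7,6,9]
nums[mid]=6<7: swap nums[1],nums[2]; lo=2,mid=3 → [6,6,7,9,9,9,9,9,7,6,9]
nums[mid]=9>7: swap nums[3],nums[10]; hi=9 → [6,6,7,9,9,9,9,9,7,6,9]
nums[mid]=9>7: swap nums[3],nums[9]; hi=8 → [6,6,7,6,9,9,9,9,7,9,9]
nums[mid]=6<7: swap nums[2],nums[3]; lo=3,mid=4 → [6,6,6,7,9,9,9,9,7,9,9]
nums[mid]=9>7: swap nums[4],nums[8]; hi=7 → [6,6,6,7,7,9,9,9,9,9,9]
nums[mid]=7=7: mid=5
nums[mid]=9>7: swap nums[5],nums[7]; hi=6 → [6,6,6,7,7,9,9,9,9,9,9]
nums[mid]=9>7: swap nums[5],nums[6]; hi=5 → [6,6,6,7,7,9,9,9,9,9,9]
nums[mid]=9>7: swap nums[5],nums[5]; hi=4 → [6,6,6,7,7,9,9,9,9,9,9]
end: lo=3, hi=4; nums = [6,6,6,7,7,9,9,9,9,9,9]

[6,6,6,7,7,9,9,9,9,9,9]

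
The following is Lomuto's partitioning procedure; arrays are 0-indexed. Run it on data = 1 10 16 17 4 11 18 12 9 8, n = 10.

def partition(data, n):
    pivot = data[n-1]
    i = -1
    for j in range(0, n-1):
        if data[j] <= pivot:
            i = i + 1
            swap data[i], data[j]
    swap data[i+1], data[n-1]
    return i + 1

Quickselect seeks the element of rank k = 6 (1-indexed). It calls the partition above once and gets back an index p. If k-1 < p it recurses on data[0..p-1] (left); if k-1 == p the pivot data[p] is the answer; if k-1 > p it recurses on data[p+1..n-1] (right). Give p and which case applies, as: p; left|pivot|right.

2; right

pivot=8, i=-1
j=0: 1≤8, i=0, swap(0,0) ⇒ 1 10 16 17 4 11 18 12 9 8
j=1: 10>8, skip
j=2: 16>8, skip
j=3: 17>8, skip
j=4: 4≤8, i=1, swap(1,4) ⇒ 1 4 16 17 10 11 18 12 9 8
j=5: 11>8, skip
j=6: 18>8, skip
j=7: 12>8, skip
j=8: 9>8, skip
swap(2,9) ⇒ 1 4 8 17 10 11 18 12 9 16; return 2
p = 2; k-1 = 5 > 2 ⇒ right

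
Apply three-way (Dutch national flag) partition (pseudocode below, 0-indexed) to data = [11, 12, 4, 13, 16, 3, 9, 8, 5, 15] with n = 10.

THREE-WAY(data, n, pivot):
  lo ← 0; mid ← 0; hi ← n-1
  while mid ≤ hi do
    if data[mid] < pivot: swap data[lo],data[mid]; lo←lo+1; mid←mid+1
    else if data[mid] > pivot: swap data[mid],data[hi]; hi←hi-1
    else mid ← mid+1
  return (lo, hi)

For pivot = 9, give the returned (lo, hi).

lo=0 mid=0 hi=9
11>9: swap(0,9), hi=8 ⇒ [15, 12, 4, 13, 16, 3, 9, 8, 5, 11]
15>9: swap(0,8), hi=7 ⇒ [5, 12, 4, 13, 16, 3, 9, 8, 15, 11]
5<9: swap(0,0), lo=1 mid=1 ⇒ [5, 12, 4, 13, 16, 3, 9, 8, 15, 11]
12>9: swap(1,7), hi=6 ⇒ [5, 8, 4, 13, 16, 3, 9, 12, 15, 11]
8<9: swap(1,1), lo=2 mid=2 ⇒ [5, 8, 4, 13, 16, 3, 9, 12, 15, 11]
4<9: swap(2,2), lo=3 mid=3 ⇒ [5, 8, 4, 13, 16, 3, 9, 12, 15, 11]
13>9: swap(3,6), hi=5 ⇒ [5, 8, 4, 9, 16, 3, 13, 12, 15, 11]
9=9: mid=4
16>9: swap(4,5), hi=4 ⇒ [5, 8, 4, 9, 3, 16, 13, 12, 15, 11]
3<9: swap(3,4), lo=4 mid=5 ⇒ [5, 8, 4, 3, 9, 16, 13, 12, 15, 11]
done. lo=4 hi=4; data=[5, 8, 4, 3, 9, 16, 13, 12, 15, 11]

(4, 4)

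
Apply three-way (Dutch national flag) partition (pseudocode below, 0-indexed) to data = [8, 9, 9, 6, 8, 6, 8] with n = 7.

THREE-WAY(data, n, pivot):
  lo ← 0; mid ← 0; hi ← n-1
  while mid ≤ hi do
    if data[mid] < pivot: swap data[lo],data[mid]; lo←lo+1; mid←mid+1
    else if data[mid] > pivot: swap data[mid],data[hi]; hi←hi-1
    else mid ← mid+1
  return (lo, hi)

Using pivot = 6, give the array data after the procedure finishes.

pivot = 6; lo=0, mid=0, hi=6
data[mid]=8>6: swap data[0],data[6]; hi=5 → [8, 9, 9, 6, 8, 6, 8]
data[mid]=8>6: swap data[0],data[5]; hi=4 → [6, 9, 9, 6, 8, 8, 8]
data[mid]=6=6: mid=1
data[mid]=9>6: swap data[1],data[4]; hi=3 → [6, 8, 9, 6, 9, 8, 8]
data[mid]=8>6: swap data[1],data[3]; hi=2 → [6, 6, 9, 8, 9, 8, 8]
data[mid]=6=6: mid=2
data[mid]=9>6: swap data[2],data[2]; hi=1 → [6, 6, 9, 8, 9, 8, 8]
end: lo=0, hi=1; data = [6, 6, 9, 8, 9, 8, 8]

[6, 6, 9, 8, 9, 8, 8]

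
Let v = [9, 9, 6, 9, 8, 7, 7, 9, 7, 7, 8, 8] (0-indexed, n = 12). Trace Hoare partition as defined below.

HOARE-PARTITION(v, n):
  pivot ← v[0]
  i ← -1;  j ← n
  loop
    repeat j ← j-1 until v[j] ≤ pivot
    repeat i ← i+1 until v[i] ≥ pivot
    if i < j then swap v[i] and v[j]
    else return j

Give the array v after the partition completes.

pivot=9
j stops at 11 (8), i stops at 0 (9); swap ⇒ [8, 9, 6, 9, 8, 7, 7, 9, 7, 7, 8, 9]
j stops at 10 (8), i stops at 1 (9); swap ⇒ [8, 8, 6, 9, 8, 7, 7, 9, 7, 7, 9, 9]
j stops at 9 (7), i stops at 3 (9); swap ⇒ [8, 8, 6, 7, 8, 7, 7, 9, 7, 9, 9, 9]
j stops at 8 (7), i stops at 7 (9); swap ⇒ [8, 8, 6, 7, 8, 7, 7, 7, 9, 9, 9, 9]
j stops at 7, i stops at 8; i≥j ⇒ return 7. v=[8, 8, 6, 7, 8, 7, 7, 7, 9, 9, 9, 9]

[8, 8, 6, 7, 8, 7, 7, 7, 9, 9, 9, 9]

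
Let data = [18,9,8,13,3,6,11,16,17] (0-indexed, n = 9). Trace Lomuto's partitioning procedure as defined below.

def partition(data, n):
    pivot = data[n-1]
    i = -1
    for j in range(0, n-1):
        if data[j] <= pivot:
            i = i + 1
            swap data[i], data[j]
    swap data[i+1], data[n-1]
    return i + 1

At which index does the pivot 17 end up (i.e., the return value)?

7

pivot = data[8] = 17; i = -1
j=0: data[0]=18 > 17 → no swap
j=1: data[1]=9 ≤ 17 → i=0, swap data[0],data[1] → [9,18,8,13,3,6,11,16,17]
j=2: data[2]=8 ≤ 17 → i=1, swap data[1],data[2] → [9,8,18,13,3,6,11,16,17]
j=3: data[3]=13 ≤ 17 → i=2, swap data[2],data[3] → [9,8,13,18,3,6,11,16,17]
j=4: data[4]=3 ≤ 17 → i=3, swap data[3],data[4] → [9,8,13,3,18,6,11,16,17]
j=5: data[5]=6 ≤ 17 → i=4, swap data[4],data[5] → [9,8,13,3,6,18,11,16,17]
j=6: data[6]=11 ≤ 17 → i=5, swap data[5],data[6] → [9,8,13,3,6,11,18,16,17]
j=7: data[7]=16 ≤ 17 → i=6, swap data[6],data[7] → [9,8,13,3,6,11,16,18,17]
final swap data[7],data[8] → [9,8,13,3,6,11,16,17,18]; return 7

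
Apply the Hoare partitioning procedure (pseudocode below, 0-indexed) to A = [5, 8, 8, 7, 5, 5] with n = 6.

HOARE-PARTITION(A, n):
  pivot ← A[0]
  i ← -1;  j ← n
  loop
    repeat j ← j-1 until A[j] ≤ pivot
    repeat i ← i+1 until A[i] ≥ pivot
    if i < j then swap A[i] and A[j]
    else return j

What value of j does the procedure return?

pivot=5
j stops at 5 (5), i stops at 0 (5); swap ⇒ [5, 8, 8, 7, 5, 5]
j stops at 4 (5), i stops at 1 (8); swap ⇒ [5, 5, 8, 7, 8, 5]
j stops at 1, i stops at 2; i≥j ⇒ return 1. A=[5, 5, 8, 7, 8, 5]

1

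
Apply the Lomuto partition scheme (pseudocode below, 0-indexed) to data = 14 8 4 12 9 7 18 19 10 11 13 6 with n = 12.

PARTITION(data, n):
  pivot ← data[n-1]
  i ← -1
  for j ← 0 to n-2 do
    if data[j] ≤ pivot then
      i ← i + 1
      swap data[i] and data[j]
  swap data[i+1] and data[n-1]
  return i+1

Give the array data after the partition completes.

pivot = data[11] = 6; i = -1
j=0: data[0]=14 > 6 → no swap
j=1: data[1]=8 > 6 → no swap
j=2: data[2]=4 ≤ 6 → i=0, swap data[0],data[2] → 4 8 14 12 9 7 18 19 10 11 13 6
j=3: data[3]=12 > 6 → no swap
j=4: data[4]=9 > 6 → no swap
j=5: data[5]=7 > 6 → no swap
j=6: data[6]=18 > 6 → no swap
j=7: data[7]=19 > 6 → no swap
j=8: data[8]=10 > 6 → no swap
j=9: data[9]=11 > 6 → no swap
j=10: data[10]=13 > 6 → no swap
final swap data[1],data[11] → 4 6 14 12 9 7 18 19 10 11 13 8; return 1

4 6 14 12 9 7 18 19 10 11 13 8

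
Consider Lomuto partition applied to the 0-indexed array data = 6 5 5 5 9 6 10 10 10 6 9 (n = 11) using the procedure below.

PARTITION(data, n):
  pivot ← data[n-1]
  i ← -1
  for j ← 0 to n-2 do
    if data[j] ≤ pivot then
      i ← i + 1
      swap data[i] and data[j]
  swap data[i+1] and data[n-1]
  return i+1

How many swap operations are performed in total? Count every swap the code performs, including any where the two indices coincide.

pivot = data[10] = 9; i = -1
j=0: data[0]=6 ≤ 9 → i=0, swap data[0],data[0] (no change) → 6 5 5 5 9 6 10 10 10 6 9
j=1: data[1]=5 ≤ 9 → i=1, swap data[1],data[1] (no change) → 6 5 5 5 9 6 10 10 10 6 9
j=2: data[2]=5 ≤ 9 → i=2, swap data[2],data[2] (no change) → 6 5 5 5 9 6 10 10 10 6 9
j=3: data[3]=5 ≤ 9 → i=3, swap data[3],data[3] (no change) → 6 5 5 5 9 6 10 10 10 6 9
j=4: data[4]=9 ≤ 9 → i=4, swap data[4],data[4] (no change) → 6 5 5 5 9 6 10 10 10 6 9
j=5: data[5]=6 ≤ 9 → i=5, swap data[5],data[5] (no change) → 6 5 5 5 9 6 10 10 10 6 9
j=6: data[6]=10 > 9 → no swap
j=7: data[7]=10 > 9 → no swap
j=8: data[8]=10 > 9 → no swap
j=9: data[9]=6 ≤ 9 → i=6, swap data[6],data[9] → 6 5 5 5 9 6 6 10 10 10 9
final swap data[7],data[10] → 6 5 5 5 9 6 6 9 10 10 10; return 7

8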